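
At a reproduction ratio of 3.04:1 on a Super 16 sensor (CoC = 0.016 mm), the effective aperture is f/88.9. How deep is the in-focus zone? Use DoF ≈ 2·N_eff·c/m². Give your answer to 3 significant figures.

0.308 mm

At magnification m, DoF ≈ 2·N_eff·c/m² = 2 × 88.9 × 0.016 / 3.04² = 2.845 / 9.242 ≈ 0.308 mm.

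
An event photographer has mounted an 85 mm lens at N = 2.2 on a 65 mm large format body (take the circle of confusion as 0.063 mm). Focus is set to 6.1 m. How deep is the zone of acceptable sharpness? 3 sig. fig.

Hyperfocal distance H = f²/(N·c) + f = 85²/(2.2 × 0.063) + 85 = 7225/0.1386 + 85 ≈ 52213.4 mm ≈ 52.21 m.
Near limit Dn = s·(H − f)/(H + s − 2f) = 6100 × (52213.4 − 85) / (52213.4 + 6100 − 2 × 85) = 6100 × 52128.4 / 58143.4 ≈ 5468.9 mm.
Far limit Df = s·(H − f)/(H − s) = 6100 × (52213.4 − 85) / (52213.4 − 6100) = 6100 × 52128.4 / 46113.4 ≈ 6895.7 mm.
Depth of field = Df − Dn = 6895.7 − 5468.9 ≈ 1426.8 mm ≈ 1.43 m.

1.43 m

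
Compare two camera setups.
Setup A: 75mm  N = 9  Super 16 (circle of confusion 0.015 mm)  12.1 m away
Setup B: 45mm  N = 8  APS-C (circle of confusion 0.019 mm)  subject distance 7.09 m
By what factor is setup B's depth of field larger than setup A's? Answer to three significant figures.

1.37

Setup A: H = 75²/(9×0.015) + 75 ≈ 41741.7 mm; DoF = Df − Dn = 17008.7 − 9390.0 ≈ 7618.7 mm.
Setup B: H = 45²/(8×0.019) + 45 ≈ 13367.4 mm; DoF = Df − Dn = 15047 − 4638 ≈ 10409 mm.
Ratio = 10409 / 7618.7 ≈ 1.37.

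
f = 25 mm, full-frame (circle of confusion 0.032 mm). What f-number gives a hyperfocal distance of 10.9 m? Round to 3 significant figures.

f/1.80

Rearrange H = f²/(N·c) + f for N: N = f² / ((H − f)·c).
N = 25² / ((10900 − 25) × 0.032) = 625 / 348.0 ≈ 1.80.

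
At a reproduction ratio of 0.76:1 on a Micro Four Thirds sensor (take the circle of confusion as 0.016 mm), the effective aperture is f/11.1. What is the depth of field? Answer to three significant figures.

At magnification m, DoF ≈ 2·N_eff·c/m² = 2 × 11.1 × 0.016 / 0.76² = 0.3552 / 0.5776 ≈ 0.615 mm.

0.615 mm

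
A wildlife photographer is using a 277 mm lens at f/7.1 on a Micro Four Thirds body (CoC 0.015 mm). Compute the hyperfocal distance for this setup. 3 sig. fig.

721 m

Hyperfocal distance H = f²/(N·c) + f = 277²/(7.1 × 0.015) + 277 = 76729/0.1065 + 277 ≈ 720737.1 mm ≈ 721 m.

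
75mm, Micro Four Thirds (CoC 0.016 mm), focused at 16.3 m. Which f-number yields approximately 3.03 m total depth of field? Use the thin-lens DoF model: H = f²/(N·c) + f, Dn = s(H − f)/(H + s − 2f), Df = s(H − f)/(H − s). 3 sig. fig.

Write h = H − f = f²/(N·c). The thin-lens limits are Dn = s·h/(h + (s−f)) and Df = s·h/(h − (s−f)), so DoF = Df − Dn = 2·s·(s−f)·h / (h² − (s−f)²).
That is a quadratic in h: DoF·h² − 2·s·(s−f)·h − DoF·(s−f)² = 0 ⇒ h = (s−f)·(s + √(s² + DoF²)) / DoF = 16225 × (16300 + √(16300² + 3030²)) / 3030 = 16225 × (16300 + 16579.2) / 3030 ≈ 176061 mm.
Then N = f²/(c·h) = 75² / (0.016 × 176061) = 5625 / 2817.0 ≈ 2.00.

f/2.00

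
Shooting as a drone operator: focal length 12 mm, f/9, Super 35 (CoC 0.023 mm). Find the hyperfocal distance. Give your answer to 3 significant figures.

0.708 m

Hyperfocal distance H = f²/(N·c) + f = 12²/(9 × 0.023) + 12 = 144/0.207 + 12 ≈ 707.7 mm ≈ 0.708 m.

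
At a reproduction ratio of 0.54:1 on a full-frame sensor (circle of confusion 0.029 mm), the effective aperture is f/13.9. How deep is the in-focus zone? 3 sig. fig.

At magnification m, DoF ≈ 2·N_eff·c/m² = 2 × 13.9 × 0.029 / 0.54² = 0.8062 / 0.2916 ≈ 2.76 mm.

2.76 mm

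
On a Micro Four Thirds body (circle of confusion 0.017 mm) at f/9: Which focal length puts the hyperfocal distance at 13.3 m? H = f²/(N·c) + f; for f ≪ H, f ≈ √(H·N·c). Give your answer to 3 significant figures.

45.0 mm

From H = f²/(N·c) + f, with f ≪ H: f ≈ √(H·N·c) = √(13300 × 9 × 0.017) = √2034.9 ≈ 45.11 mm.
Exact: f² + N·c·f − N·c·H = 0 ⇒ f = (−N·c + √((N·c)² + 4·N·c·H))/2 = (−0.153 + √8139.6)/2 ≈ 45.033 mm ≈ 45.0 mm.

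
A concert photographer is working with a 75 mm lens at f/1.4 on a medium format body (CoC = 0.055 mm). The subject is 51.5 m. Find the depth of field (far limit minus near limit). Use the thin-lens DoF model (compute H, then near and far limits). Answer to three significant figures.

144 m

Hyperfocal distance H = f²/(N·c) + f = 75²/(1.4 × 0.055) + 75 = 5625/0.077 + 75 ≈ 73126.9 mm ≈ 73.13 m.
Near limit Dn = s·(H − f)/(H + s − 2f) = 51500 × (73126.9 − 75) / (73126.9 + 51500 − 2 × 75) = 51500 × 73051.9 / 124476.9 ≈ 30224 mm.
Far limit Df = s·(H − f)/(H − s) = 51500 × (73126.9 − 75) / (73126.9 − 51500) = 51500 × 73051.9 / 21626.9 ≈ 173958 mm.
Depth of field = Df − Dn = 173958 − 30224 ≈ 143734 mm ≈ 144 m.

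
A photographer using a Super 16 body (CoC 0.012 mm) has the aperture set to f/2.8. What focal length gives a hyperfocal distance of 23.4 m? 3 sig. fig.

28.0 mm

From H = f²/(N·c) + f, with f ≪ H: f ≈ √(H·N·c) = √(23400 × 2.8 × 0.012) = √786.24 ≈ 28.04 mm.
The +f correction barely moves this — solving exactly, f² + N·c·f − N·c·H = 0 ⇒ f = (−N·c + √((N·c)² + 4·N·c·H))/2 = (−0.0336 + √3145.0)/2 ≈ 28.023 mm, so f ≈ 28.0 mm.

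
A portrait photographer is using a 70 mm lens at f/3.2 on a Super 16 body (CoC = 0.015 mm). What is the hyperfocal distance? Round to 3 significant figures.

Hyperfocal distance H = f²/(N·c) + f = 70²/(3.2 × 0.015) + 70 = 4900/0.048 + 70 ≈ 102153.3 mm ≈ 102 m.

102 m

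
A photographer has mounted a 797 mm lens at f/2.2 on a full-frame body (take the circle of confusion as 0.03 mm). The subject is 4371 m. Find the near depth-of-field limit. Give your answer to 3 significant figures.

Hyperfocal distance H = f²/(N·c) + f = 797²/(2.2 × 0.03) + 797 = 635209/0.066 + 797 ≈ 9625175.8 mm ≈ 9625 m.
Near limit Dn = s·(H − f)/(H + s − 2f) = 4371000 × (9625175.8 − 797) / (9625175.8 + 4371000 − 2 × 797) = 4371000 × 9624378.8 / 13994581.8 ≈ 3006032 mm ≈ 3010 m.

3010 m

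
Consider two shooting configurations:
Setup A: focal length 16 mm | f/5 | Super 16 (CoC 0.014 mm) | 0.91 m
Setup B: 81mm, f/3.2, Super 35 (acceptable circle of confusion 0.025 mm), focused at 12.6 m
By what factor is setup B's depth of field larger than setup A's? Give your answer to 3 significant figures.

Setup A: H = 16²/(5×0.014) + 16 ≈ 3673.1 mm; DoF = Df − Dn = 1204.43 − 731.24 ≈ 473.19 mm.
Setup B: H = 81²/(3.2×0.025) + 81 ≈ 82093.5 mm; DoF = Df − Dn = 14869.8 − 10931.4 ≈ 3938.4 mm.
Ratio = 3938.4 / 473.19 ≈ 8.32.

8.32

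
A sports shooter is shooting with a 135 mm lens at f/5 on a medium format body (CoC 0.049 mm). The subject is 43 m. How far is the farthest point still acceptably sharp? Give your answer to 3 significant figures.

101 m

Hyperfocal distance H = f²/(N·c) + f = 135²/(5 × 0.049) + 135 = 18225/0.245 + 135 ≈ 74522.8 mm ≈ 74.52 m.
Far limit Df = s·(H − f)/(H − s) = 43000 × (74522.8 − 135) / (74522.8 − 43000) = 43000 × 74387.8 / 31522.8 ≈ 101472 mm ≈ 101 m.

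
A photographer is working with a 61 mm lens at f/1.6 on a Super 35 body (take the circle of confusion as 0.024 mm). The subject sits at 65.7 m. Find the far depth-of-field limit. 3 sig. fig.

Hyperfocal distance H = f²/(N·c) + f = 61²/(1.6 × 0.024) + 61 = 3721/0.0384 + 61 ≈ 96962.0 mm ≈ 96.96 m.
Far limit Df = s·(H − f)/(H − s) = 65700 × (96962.0 − 61) / (96962.0 − 65700) = 65700 × 96901.0 / 31262.0 ≈ 203646 mm ≈ 204 m.

204 m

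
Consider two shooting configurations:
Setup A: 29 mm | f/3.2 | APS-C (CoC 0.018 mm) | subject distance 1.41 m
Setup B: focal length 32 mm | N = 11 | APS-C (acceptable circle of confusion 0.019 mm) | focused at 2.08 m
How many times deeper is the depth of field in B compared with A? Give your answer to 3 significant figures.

Setup A: H = 29²/(3.2×0.018) + 29 ≈ 14629.7 mm; DoF = Df − Dn = 1557.30 − 1288.16 ≈ 269.14 mm.
Setup B: H = 32²/(11×0.019) + 32 ≈ 4931.5 mm; DoF = Df − Dn = 3573.9 − 1466.9 ≈ 2107.0 mm.
Ratio = 2107.0 / 269.14 ≈ 7.83.

7.83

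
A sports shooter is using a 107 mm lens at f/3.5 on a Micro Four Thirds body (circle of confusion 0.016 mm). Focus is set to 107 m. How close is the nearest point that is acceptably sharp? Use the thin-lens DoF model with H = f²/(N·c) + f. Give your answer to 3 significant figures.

Hyperfocal distance H = f²/(N·c) + f = 107²/(3.5 × 0.016) + 107 = 11449/0.056 + 107 ≈ 204553.4 mm ≈ 204.6 m.
Near limit Dn = s·(H − f)/(H + s − 2f) = 107000 × (204553.4 − 107) / (204553.4 + 107000 − 2 × 107) = 107000 × 204446.4 / 311339.4 ≈ 70263 mm ≈ 70.3 m.

70.3 m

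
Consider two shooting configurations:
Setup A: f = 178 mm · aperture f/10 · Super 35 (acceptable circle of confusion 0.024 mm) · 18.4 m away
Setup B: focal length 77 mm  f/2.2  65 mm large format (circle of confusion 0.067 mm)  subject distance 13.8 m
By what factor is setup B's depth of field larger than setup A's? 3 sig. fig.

Setup A: H = 178²/(10×0.024) + 178 ≈ 132194.7 mm; DoF = Df − Dn = 21346.4 − 16168.3 ≈ 5178.1 mm.
Setup B: H = 77²/(2.2×0.067) + 77 ≈ 40300.9 mm; DoF = Df − Dn = 20946 − 10290 ≈ 10656 mm.
Ratio = 10656 / 5178.1 ≈ 2.06.

2.06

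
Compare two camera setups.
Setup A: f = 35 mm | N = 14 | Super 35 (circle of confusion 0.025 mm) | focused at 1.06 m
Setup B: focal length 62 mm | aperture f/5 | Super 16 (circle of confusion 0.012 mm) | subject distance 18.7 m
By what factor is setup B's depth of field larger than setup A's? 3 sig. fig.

17.5

Setup A: H = 35²/(14×0.025) + 35 ≈ 3535.0 mm; DoF = Df − Dn = 1498.99 − 819.89 ≈ 679.10 mm.
Setup B: H = 62²/(5×0.012) + 62 ≈ 64128.7 mm; DoF = Df − Dn = 26372 − 14486 ≈ 11886 mm.
Ratio = 11886 / 679.10 ≈ 17.5.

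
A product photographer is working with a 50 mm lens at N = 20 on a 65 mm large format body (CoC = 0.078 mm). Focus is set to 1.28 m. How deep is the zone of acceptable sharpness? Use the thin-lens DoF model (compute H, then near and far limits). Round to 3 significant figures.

Hyperfocal distance H = f²/(N·c) + f = 50²/(20 × 0.078) + 50 = 2500/1.56 + 50 ≈ 1652.6 mm ≈ 1.653 m.
Near limit Dn = s·(H − f)/(H + s − 2f) = 1280 × (1652.6 − 50) / (1652.6 + 1280 − 2 × 50) = 1280 × 1602.6 / 2832.6 ≈ 724.2 mm.
Far limit Df = s·(H − f)/(H − s) = 1280 × (1652.6 − 50) / (1652.6 − 1280) = 1280 × 1602.6 / 372.6 ≈ 5505.8 mm.
Depth of field = Df − Dn = 5505.8 − 724.2 ≈ 4781.6 mm ≈ 4.78 m.

4.78 m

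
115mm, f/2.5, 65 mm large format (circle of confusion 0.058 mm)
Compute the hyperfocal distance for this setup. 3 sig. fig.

91.3 m

Hyperfocal distance H = f²/(N·c) + f = 115²/(2.5 × 0.058) + 115 = 13225/0.145 + 115 ≈ 91321.9 mm ≈ 91.3 m.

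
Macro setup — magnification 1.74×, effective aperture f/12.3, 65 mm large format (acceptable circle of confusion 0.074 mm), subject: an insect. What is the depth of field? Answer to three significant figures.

At magnification m, DoF ≈ 2·N_eff·c/m² = 2 × 12.3 × 0.074 / 1.74² = 1.82 / 3.028 ≈ 0.601 mm.

0.601 mm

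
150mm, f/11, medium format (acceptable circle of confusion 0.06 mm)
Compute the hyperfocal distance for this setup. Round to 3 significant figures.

34.2 m

Hyperfocal distance H = f²/(N·c) + f = 150²/(11 × 0.06) + 150 = 22500/0.66 + 150 ≈ 34240.9 mm ≈ 34.2 m.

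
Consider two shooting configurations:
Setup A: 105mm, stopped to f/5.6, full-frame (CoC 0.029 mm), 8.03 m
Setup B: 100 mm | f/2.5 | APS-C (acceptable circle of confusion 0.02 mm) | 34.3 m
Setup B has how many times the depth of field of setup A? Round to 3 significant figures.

Setup A: H = 105²/(5.6×0.029) + 105 ≈ 67992.9 mm; DoF = Df − Dn = 9091.3 − 7190.6 ≈ 1900.7 mm.
Setup B: H = 100²/(2.5×0.02) + 100 ≈ 200100.0 mm; DoF = Df − Dn = 41375 − 29291 ≈ 12084 mm.
Ratio = 12084 / 1900.7 ≈ 6.36.

6.36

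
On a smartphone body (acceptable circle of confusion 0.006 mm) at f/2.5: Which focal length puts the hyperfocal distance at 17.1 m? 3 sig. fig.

16.0 mm

From H = f²/(N·c) + f, with f ≪ H: f ≈ √(H·N·c) = √(17100 × 2.5 × 0.006) = √256.50 ≈ 16.02 mm.
The +f correction barely moves this — solving exactly, f² + N·c·f − N·c·H = 0 ⇒ f = (−N·c + √((N·c)² + 4·N·c·H))/2 = (−0.015 + √1026.0)/2 ≈ 16.008 mm, so f ≈ 16.0 mm.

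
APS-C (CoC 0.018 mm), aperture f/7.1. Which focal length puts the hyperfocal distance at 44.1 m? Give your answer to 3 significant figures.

From H = f²/(N·c) + f, with f ≪ H: f ≈ √(H·N·c) = √(44100 × 7.1 × 0.018) = √5636.0 ≈ 75.07 mm.
Exact: f² + N·c·f − N·c·H = 0 ⇒ f = (−N·c + √((N·c)² + 4·N·c·H))/2 = (−0.1278 + √22544)/2 ≈ 75.009 mm ≈ 75.0 mm.

75.0 mm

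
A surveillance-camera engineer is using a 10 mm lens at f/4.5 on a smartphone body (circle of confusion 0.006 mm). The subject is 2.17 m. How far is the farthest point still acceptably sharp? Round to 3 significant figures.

Hyperfocal distance H = f²/(N·c) + f = 10²/(4.5 × 0.006) + 10 = 100/0.027 + 10 ≈ 3713.7 mm ≈ 3.714 m.
Far limit Df = s·(H − f)/(H − s) = 2170 × (3713.7 − 10) / (3713.7 − 2170) = 2170 × 3703.7 / 1543.7 ≈ 5206.3 mm ≈ 5.21 m.

5.21 m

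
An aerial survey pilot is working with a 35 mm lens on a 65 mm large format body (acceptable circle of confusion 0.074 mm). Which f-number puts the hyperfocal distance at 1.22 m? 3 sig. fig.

Rearrange H = f²/(N·c) + f for N: N = f² / ((H − f)·c).
N = 35² / ((1220 − 35) × 0.074) = 1225 / 87.69 ≈ 14.

f/14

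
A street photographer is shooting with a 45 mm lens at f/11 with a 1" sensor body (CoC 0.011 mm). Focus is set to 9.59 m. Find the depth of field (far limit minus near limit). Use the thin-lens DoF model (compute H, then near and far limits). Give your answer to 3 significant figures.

16.2 m

Hyperfocal distance H = f²/(N·c) + f = 45²/(11 × 0.011) + 45 = 2025/0.121 + 45 ≈ 16780.5 mm ≈ 16.78 m.
Near limit Dn = s·(H − f)/(H + s − 2f) = 9590 × (16780.5 − 45) / (16780.5 + 9590 − 2 × 45) = 9590 × 16735.5 / 26280.5 ≈ 6107 mm.
Far limit Df = s·(H − f)/(H − s) = 9590 × (16780.5 − 45) / (16780.5 − 9590) = 9590 × 16735.5 / 7190.5 ≈ 22320 mm.
Depth of field = Df − Dn = 22320 − 6107 ≈ 16213 mm ≈ 16.2 m.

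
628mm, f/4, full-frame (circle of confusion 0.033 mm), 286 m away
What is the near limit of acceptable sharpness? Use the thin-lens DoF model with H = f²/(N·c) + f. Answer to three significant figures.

Hyperfocal distance H = f²/(N·c) + f = 628²/(4 × 0.033) + 628 = 394384/0.132 + 628 ≈ 2988385.6 mm ≈ 2988 m.
Near limit Dn = s·(H − f)/(H + s − 2f) = 286000 × (2988385.6 − 628) / (2988385.6 + 286000 − 2 × 628) = 286000 × 2987757.6 / 3273129.6 ≈ 261065 mm ≈ 261 m.

261 m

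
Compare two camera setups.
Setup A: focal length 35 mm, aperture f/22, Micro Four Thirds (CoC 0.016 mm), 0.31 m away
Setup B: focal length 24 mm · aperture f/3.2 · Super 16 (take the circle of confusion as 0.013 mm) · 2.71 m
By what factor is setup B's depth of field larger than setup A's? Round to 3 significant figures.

22.2

Setup A: H = 35²/(22×0.016) + 35 ≈ 3515.1 mm; DoF = Df − Dn = 336.598 − 287.298 ≈ 49.300 mm.
Setup B: H = 24²/(3.2×0.013) + 24 ≈ 13870.2 mm; DoF = Df − Dn = 3362.2 − 2269.7 ≈ 1092.5 mm.
Ratio = 1092.5 / 49.300 ≈ 22.2.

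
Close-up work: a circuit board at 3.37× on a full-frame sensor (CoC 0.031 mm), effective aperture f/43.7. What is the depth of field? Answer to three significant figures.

0.239 mm

At magnification m, DoF ≈ 2·N_eff·c/m² = 2 × 43.7 × 0.031 / 3.37² = 2.709 / 11.36 ≈ 0.239 mm.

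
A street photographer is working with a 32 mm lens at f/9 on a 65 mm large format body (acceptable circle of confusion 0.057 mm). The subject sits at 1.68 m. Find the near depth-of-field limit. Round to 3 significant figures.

0.920 m

Hyperfocal distance H = f²/(N·c) + f = 32²/(9 × 0.057) + 32 = 1024/0.513 + 32 ≈ 2028.1 mm ≈ 2.028 m.
Near limit Dn = s·(H − f)/(H + s − 2f) = 1680 × (2028.1 − 32) / (2028.1 + 1680 − 2 × 32) = 1680 × 1996.1 / 3644.1 ≈ 920.24 mm ≈ 0.920 m.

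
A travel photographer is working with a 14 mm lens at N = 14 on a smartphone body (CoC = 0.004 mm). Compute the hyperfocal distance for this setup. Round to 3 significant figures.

3.51 m

Hyperfocal distance H = f²/(N·c) + f = 14²/(14 × 0.004) + 14 = 196/0.056 + 14 ≈ 3514.0 mm ≈ 3.51 m.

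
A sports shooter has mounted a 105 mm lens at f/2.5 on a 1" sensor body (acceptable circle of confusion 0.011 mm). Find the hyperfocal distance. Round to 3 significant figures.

Hyperfocal distance H = f²/(N·c) + f = 105²/(2.5 × 0.011) + 105 = 11025/0.0275 + 105 ≈ 401014.1 mm ≈ 401 m.

401 m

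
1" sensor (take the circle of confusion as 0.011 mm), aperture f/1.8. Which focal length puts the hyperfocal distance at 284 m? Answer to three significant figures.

From H = f²/(N·c) + f, with f ≪ H: f ≈ √(H·N·c) = √(284000 × 1.8 × 0.011) = √5623.2 ≈ 74.99 mm.
The +f correction barely moves this — solving exactly, f² + N·c·f − N·c·H = 0 ⇒ f = (−N·c + √((N·c)² + 4·N·c·H))/2 = (−0.0198 + √22493)/2 ≈ 74.978 mm, so f ≈ 75.0 mm.

75.0 mm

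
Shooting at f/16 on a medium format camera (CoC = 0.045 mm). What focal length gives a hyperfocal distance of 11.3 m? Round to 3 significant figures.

From H = f²/(N·c) + f, with f ≪ H: f ≈ √(H·N·c) = √(11300 × 16 × 0.045) = √8136.0 ≈ 90.20 mm.
Exact: f² + N·c·f − N·c·H = 0 ⇒ f = (−N·c + √((N·c)² + 4·N·c·H))/2 = (−0.72 + √32545)/2 ≈ 89.840 mm ≈ 89.8 mm.

89.8 mm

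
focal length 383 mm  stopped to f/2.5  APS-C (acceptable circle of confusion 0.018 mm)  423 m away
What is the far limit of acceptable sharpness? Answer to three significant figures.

486 m

Hyperfocal distance H = f²/(N·c) + f = 383²/(2.5 × 0.018) + 383 = 146689/0.045 + 383 ≈ 3260138.6 mm ≈ 3260 m.
Far limit Df = s·(H − f)/(H − s) = 423000 × (3260138.6 − 383) / (3260138.6 − 423000) = 423000 × 3259755.6 / 2837138.6 ≈ 486010 mm ≈ 486 m.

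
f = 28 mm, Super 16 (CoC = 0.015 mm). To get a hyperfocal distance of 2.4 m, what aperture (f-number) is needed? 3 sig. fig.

f/22

Rearrange H = f²/(N·c) + f for N: N = f² / ((H − f)·c).
N = 28² / ((2400 − 28) × 0.015) = 784 / 35.58 ≈ 22.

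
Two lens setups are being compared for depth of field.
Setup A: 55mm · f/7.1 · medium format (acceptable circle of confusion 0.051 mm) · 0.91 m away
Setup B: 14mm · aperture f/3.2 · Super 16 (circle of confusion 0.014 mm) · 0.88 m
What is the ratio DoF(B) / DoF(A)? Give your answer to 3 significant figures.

Setup A: H = 55²/(7.1×0.051) + 55 ≈ 8409.0 mm; DoF = Df − Dn = 1013.75 − 825.51 ≈ 188.24 mm.
Setup B: H = 14²/(3.2×0.014) + 14 ≈ 4389.0 mm; DoF = Df − Dn = 1097.18 − 734.59 ≈ 362.59 mm.
Ratio = 362.59 / 188.24 ≈ 1.93.

1.93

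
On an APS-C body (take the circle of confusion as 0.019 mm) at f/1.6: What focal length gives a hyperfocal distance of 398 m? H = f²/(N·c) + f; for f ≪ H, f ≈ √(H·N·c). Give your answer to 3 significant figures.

From H = f²/(N·c) + f, with f ≪ H: f ≈ √(H·N·c) = √(398000 × 1.6 × 0.019) = √12099 ≈ 110.0 mm.
The +f correction barely moves this — solving exactly, f² + N·c·f − N·c·H = 0 ⇒ f = (−N·c + √((N·c)² + 4·N·c·H))/2 = (−0.0304 + √48397)/2 ≈ 109.98 mm, so f ≈ 110 mm.

110 mm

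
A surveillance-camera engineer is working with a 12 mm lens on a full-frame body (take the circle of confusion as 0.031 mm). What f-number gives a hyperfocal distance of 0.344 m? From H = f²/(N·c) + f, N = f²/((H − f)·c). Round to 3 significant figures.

Rearrange H = f²/(N·c) + f for N: N = f² / ((H − f)·c).
N = 12² / ((344 − 12) × 0.031) = 144 / 10.29 ≈ 14.

f/14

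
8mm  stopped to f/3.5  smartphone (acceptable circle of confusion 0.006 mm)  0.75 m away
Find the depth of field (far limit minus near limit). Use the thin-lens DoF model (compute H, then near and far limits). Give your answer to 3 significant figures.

388 mm

Hyperfocal distance H = f²/(N·c) + f = 8²/(3.5 × 0.006) + 8 = 64/0.021 + 8 ≈ 3055.6 mm ≈ 3.056 m.
Near limit Dn = s·(H − f)/(H + s − 2f) = 750 × (3055.6 − 8) / (3055.6 + 750 − 2 × 8) = 750 × 3047.6 / 3789.6 ≈ 603.15 mm.
Far limit Df = s·(H − f)/(H − s) = 750 × (3055.6 − 8) / (3055.6 − 750) = 750 × 3047.6 / 2305.6 ≈ 991.37 mm.
Depth of field = Df − Dn = 991.37 − 603.15 ≈ 388.22 mm.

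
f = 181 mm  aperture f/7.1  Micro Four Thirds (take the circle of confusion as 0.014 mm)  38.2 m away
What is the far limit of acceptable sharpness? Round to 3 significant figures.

Hyperfocal distance H = f²/(N·c) + f = 181²/(7.1 × 0.014) + 181 = 32761/0.0994 + 181 ≈ 329768.5 mm ≈ 329.8 m.
Far limit Df = s·(H − f)/(H − s) = 38200 × (329768.5 − 181) / (329768.5 − 38200) = 38200 × 329587.5 / 291568.5 ≈ 43181 mm ≈ 43.2 m.

43.2 m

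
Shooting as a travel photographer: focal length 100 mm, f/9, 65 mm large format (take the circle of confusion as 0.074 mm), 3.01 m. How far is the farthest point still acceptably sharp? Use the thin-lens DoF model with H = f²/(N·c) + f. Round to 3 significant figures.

Hyperfocal distance H = f²/(N·c) + f = 100²/(9 × 0.074) + 100 = 10000/0.666 + 100 ≈ 15115.0 mm ≈ 15.12 m.
Far limit Df = s·(H − f)/(H − s) = 3010 × (15115.0 − 100) / (15115.0 − 3010) = 3010 × 15015.0 / 12105.0 ≈ 3733.6 mm ≈ 3.73 m.

3.73 m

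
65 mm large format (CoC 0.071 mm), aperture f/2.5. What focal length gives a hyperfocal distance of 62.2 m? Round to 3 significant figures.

105 mm

From H = f²/(N·c) + f, with f ≪ H: f ≈ √(H·N·c) = √(62200 × 2.5 × 0.071) = √11040 ≈ 105.1 mm.
The +f correction barely moves this — solving exactly, f² + N·c·f − N·c·H = 0 ⇒ f = (−N·c + √((N·c)² + 4·N·c·H))/2 = (−0.1775 + √44162)/2 ≈ 104.99 mm, so f ≈ 105 mm.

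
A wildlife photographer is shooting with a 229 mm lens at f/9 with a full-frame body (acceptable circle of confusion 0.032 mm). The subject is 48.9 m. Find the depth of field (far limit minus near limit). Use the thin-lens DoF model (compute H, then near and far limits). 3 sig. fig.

28.2 m

Hyperfocal distance H = f²/(N·c) + f = 229²/(9 × 0.032) + 229 = 52441/0.288 + 229 ≈ 182315.8 mm ≈ 182.3 m.
Near limit Dn = s·(H − f)/(H + s − 2f) = 48900 × (182315.8 − 229) / (182315.8 + 48900 − 2 × 229) = 48900 × 182086.8 / 230757.8 ≈ 38586 mm.
Far limit Df = s·(H − f)/(H − s) = 48900 × (182315.8 − 229) / (182315.8 − 48900) = 48900 × 182086.8 / 133415.8 ≈ 66739 mm.
Depth of field = Df − Dn = 66739 − 38586 ≈ 28153 mm ≈ 28.2 m.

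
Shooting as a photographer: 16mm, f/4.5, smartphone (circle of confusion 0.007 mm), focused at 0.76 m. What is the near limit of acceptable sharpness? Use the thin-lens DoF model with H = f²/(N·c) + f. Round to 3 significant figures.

0.696 m

Hyperfocal distance H = f²/(N·c) + f = 16²/(4.5 × 0.007) + 16 = 256/0.0315 + 16 ≈ 8143.0 mm ≈ 8.143 m.
Near limit Dn = s·(H − f)/(H + s − 2f) = 760 × (8143.0 − 16) / (8143.0 + 760 − 2 × 16) = 760 × 8127.0 / 8871.0 ≈ 696.26 mm ≈ 0.696 m.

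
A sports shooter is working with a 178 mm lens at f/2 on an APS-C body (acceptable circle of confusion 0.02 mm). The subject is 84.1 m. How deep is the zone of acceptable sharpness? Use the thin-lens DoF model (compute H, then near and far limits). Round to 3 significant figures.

18.0 m

Hyperfocal distance H = f²/(N·c) + f = 178²/(2 × 0.02) + 178 = 31684/0.04 + 178 ≈ 792278.0 mm ≈ 792.3 m.
Near limit Dn = s·(H − f)/(H + s − 2f) = 84100 × (792278.0 − 178) / (792278.0 + 84100 − 2 × 178) = 84100 × 792100.0 / 876022.0 ≈ 76043 mm.
Far limit Df = s·(H − f)/(H − s) = 84100 × (792278.0 − 178) / (792278.0 − 84100) = 84100 × 792100.0 / 708178.0 ≈ 94066 mm.
Depth of field = Df − Dn = 94066 − 76043 ≈ 18023 mm ≈ 18.0 m.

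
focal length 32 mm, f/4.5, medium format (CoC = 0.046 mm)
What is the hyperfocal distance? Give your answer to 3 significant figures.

4.98 m

Hyperfocal distance H = f²/(N·c) + f = 32²/(4.5 × 0.046) + 32 = 1024/0.207 + 32 ≈ 4978.9 mm ≈ 4.98 m.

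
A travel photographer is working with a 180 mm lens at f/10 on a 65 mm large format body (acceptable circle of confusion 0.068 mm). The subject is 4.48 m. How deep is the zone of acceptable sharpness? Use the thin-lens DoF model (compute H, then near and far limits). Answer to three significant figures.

0.815 m

Hyperfocal distance H = f²/(N·c) + f = 180²/(10 × 0.068) + 180 = 32400/0.68 + 180 ≈ 47827.1 mm ≈ 47.83 m.
Near limit Dn = s·(H − f)/(H + s − 2f) = 4480 × (47827.1 − 180) / (47827.1 + 4480 − 2 × 180) = 4480 × 47647.1 / 51947.1 ≈ 4109.16 mm.
Far limit Df = s·(H − f)/(H − s) = 4480 × (47827.1 − 180) / (47827.1 − 4480) = 4480 × 47647.1 / 43347.1 ≈ 4924.41 mm.
Depth of field = Df − Dn = 4924.41 − 4109.16 ≈ 815.25 mm ≈ 0.815 m.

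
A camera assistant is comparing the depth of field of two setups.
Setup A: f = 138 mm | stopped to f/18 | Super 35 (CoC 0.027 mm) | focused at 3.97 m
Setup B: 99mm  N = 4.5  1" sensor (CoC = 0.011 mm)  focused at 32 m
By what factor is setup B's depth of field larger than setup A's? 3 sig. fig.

13.5

Setup A: H = 138²/(18×0.027) + 138 ≈ 39323.2 mm; DoF = Df − Dn = 4400.32 − 3616.35 ≈ 783.97 mm.
Setup B: H = 99²/(4.5×0.011) + 99 ≈ 198099.0 mm; DoF = Df − Dn = 38146 − 27560 ≈ 10586 mm.
Ratio = 10586 / 783.97 ≈ 13.5.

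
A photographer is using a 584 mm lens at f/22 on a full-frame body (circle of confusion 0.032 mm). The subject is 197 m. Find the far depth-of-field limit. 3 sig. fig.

331 m

Hyperfocal distance H = f²/(N·c) + f = 584²/(22 × 0.032) + 584 = 341056/0.704 + 584 ≈ 485038.5 mm ≈ 485.0 m.
Far limit Df = s·(H − f)/(H − s) = 197000 × (485038.5 − 584) / (485038.5 − 197000) = 197000 × 484454.5 / 288038.5 ≈ 331336 mm ≈ 331 m.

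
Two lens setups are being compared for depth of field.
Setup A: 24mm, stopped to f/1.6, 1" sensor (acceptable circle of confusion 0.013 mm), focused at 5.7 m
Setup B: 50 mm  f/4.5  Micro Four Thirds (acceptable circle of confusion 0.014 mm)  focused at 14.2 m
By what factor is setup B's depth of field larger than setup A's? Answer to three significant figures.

4.76

Setup A: H = 24²/(1.6×0.013) + 24 ≈ 27716.3 mm; DoF = Df − Dn = 7169.5 − 4730.4 ≈ 2439.1 mm.
Setup B: H = 50²/(4.5×0.014) + 50 ≈ 39732.5 mm; DoF = Df − Dn = 22070 − 10467 ≈ 11603 mm.
Ratio = 11603 / 2439.1 ≈ 4.76.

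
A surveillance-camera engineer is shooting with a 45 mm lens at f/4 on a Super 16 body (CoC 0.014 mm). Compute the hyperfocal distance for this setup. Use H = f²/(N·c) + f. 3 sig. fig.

36.2 m

Hyperfocal distance H = f²/(N·c) + f = 45²/(4 × 0.014) + 45 = 2025/0.056 + 45 ≈ 36205.7 mm ≈ 36.2 m.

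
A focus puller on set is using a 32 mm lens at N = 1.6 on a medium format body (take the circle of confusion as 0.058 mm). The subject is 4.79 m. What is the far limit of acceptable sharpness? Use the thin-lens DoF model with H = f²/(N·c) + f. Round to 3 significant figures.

Hyperfocal distance H = f²/(N·c) + f = 32²/(1.6 × 0.058) + 32 = 1024/0.0928 + 32 ≈ 11066.5 mm ≈ 11.07 m.
Far limit Df = s·(H − f)/(H − s) = 4790 × (11066.5 − 32) / (11066.5 − 4790) = 4790 × 11034.5 / 6276.5 ≈ 8421.1 mm ≈ 8.42 m.

8.42 m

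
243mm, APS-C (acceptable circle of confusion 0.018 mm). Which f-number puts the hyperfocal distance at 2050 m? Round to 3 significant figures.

Rearrange H = f²/(N·c) + f for N: N = f² / ((H − f)·c).
N = 243² / ((2050000 − 243) × 0.018) = 59049 / 36896 ≈ 1.60.

f/1.60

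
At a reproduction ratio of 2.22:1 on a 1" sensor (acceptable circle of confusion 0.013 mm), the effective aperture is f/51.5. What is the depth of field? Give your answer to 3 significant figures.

At magnification m, DoF ≈ 2·N_eff·c/m² = 2 × 51.5 × 0.013 / 2.22² = 1.339 / 4.928 ≈ 0.272 mm.

0.272 mm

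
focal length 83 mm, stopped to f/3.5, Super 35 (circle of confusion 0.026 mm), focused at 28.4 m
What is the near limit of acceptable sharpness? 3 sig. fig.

20.7 m

Hyperfocal distance H = f²/(N·c) + f = 83²/(3.5 × 0.026) + 83 = 6889/0.091 + 83 ≈ 75786.3 mm ≈ 75.79 m.
Near limit Dn = s·(H − f)/(H + s − 2f) = 28400 × (75786.3 − 83) / (75786.3 + 28400 − 2 × 83) = 28400 × 75703.3 / 104020.3 ≈ 20669 mm ≈ 20.7 m.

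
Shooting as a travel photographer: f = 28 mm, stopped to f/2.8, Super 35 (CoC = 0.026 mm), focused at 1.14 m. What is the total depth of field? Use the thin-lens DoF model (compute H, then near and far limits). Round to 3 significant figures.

238 mm

Hyperfocal distance H = f²/(N·c) + f = 28²/(2.8 × 0.026) + 28 = 784/0.0728 + 28 ≈ 10797.2 mm ≈ 10.80 m.
Near limit Dn = s·(H − f)/(H + s − 2f) = 1140 × (10797.2 − 28) / (10797.2 + 1140 − 2 × 28) = 1140 × 10769.2 / 11881.2 ≈ 1033.30 mm.
Far limit Df = s·(H − f)/(H − s) = 1140 × (10797.2 − 28) / (10797.2 − 1140) = 1140 × 10769.2 / 9657.2 ≈ 1271.27 mm.
Depth of field = Df − Dn = 1271.27 − 1033.30 ≈ 237.97 mm.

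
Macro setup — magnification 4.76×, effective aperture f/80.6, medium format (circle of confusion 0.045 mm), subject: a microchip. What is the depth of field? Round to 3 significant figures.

0.320 mm

At magnification m, DoF ≈ 2·N_eff·c/m² = 2 × 80.6 × 0.045 / 4.76² = 7.254 / 22.66 ≈ 0.32 mm.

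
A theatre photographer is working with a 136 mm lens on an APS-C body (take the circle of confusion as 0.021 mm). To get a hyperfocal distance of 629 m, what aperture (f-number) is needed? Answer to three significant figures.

Rearrange H = f²/(N·c) + f for N: N = f² / ((H − f)·c).
N = 136² / ((629000 − 136) × 0.021) = 18496 / 13206 ≈ 1.40.

f/1.40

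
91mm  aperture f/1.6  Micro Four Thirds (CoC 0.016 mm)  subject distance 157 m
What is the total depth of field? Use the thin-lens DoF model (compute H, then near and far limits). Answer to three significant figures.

199 m

Hyperfocal distance H = f²/(N·c) + f = 91²/(1.6 × 0.016) + 91 = 8281/0.0256 + 91 ≈ 323567.6 mm ≈ 323.6 m.
Near limit Dn = s·(H − f)/(H + s − 2f) = 157000 × (323567.6 − 91) / (323567.6 + 157000 − 2 × 91) = 157000 × 323476.6 / 480385.6 ≈ 105719 mm.
Far limit Df = s·(H − f)/(H − s) = 157000 × (323567.6 − 91) / (323567.6 − 157000) = 157000 × 323476.6 / 166567.6 ≈ 304896 mm.
Depth of field = Df − Dn = 304896 − 105719 ≈ 199177 mm ≈ 199 m.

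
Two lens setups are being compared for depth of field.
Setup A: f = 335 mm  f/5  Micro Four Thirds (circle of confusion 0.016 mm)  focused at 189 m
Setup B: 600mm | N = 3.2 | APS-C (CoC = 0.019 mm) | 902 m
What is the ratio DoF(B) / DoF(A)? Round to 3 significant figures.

5.43

Setup A: H = 335²/(5×0.016) + 335 ≈ 1403147.5 mm; DoF = Df − Dn = 218368 − 166595 ≈ 51773 mm.
Setup B: H = 600²/(3.2×0.019) + 600 ≈ 5921652.6 mm; DoF = Df − Dn = 1063976 − 782825 ≈ 281151 mm.
Ratio = 281151 / 51773 ≈ 5.43.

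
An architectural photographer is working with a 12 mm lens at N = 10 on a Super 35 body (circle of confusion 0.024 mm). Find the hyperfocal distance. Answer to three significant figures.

Hyperfocal distance H = f²/(N·c) + f = 12²/(10 × 0.024) + 12 = 144/0.24 + 12 ≈ 612.0 mm ≈ 0.612 m.

0.612 m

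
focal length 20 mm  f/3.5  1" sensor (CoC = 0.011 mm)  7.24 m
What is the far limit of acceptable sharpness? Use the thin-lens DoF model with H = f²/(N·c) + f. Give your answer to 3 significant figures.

Hyperfocal distance H = f²/(N·c) + f = 20²/(3.5 × 0.011) + 20 = 400/0.0385 + 20 ≈ 10409.6 mm ≈ 10.41 m.
Far limit Df = s·(H − f)/(H − s) = 7240 × (10409.6 − 20) / (10409.6 − 7240) = 7240 × 10389.6 / 3169.6 ≈ 23732 mm ≈ 23.7 m.

23.7 m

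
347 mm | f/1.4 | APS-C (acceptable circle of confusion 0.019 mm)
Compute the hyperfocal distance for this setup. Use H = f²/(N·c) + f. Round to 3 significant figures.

Hyperfocal distance H = f²/(N·c) + f = 347²/(1.4 × 0.019) + 347 = 120409/0.0266 + 347 ≈ 4527001.1 mm ≈ 4530 m.

4530 m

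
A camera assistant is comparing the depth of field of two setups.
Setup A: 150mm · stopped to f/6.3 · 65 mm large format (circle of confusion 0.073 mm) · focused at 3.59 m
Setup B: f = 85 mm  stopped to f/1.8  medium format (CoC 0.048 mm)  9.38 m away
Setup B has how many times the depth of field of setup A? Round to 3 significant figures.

4.16

Setup A: H = 150²/(6.3×0.073) + 150 ≈ 49073.7 mm; DoF = Df − Dn = 3861.52 − 3354.16 ≈ 507.36 mm.
Setup B: H = 85²/(1.8×0.048) + 85 ≈ 83707.7 mm; DoF = Df − Dn = 10553.0 − 8441.7 ≈ 2111.3 mm.
Ratio = 2111.3 / 507.36 ≈ 4.16.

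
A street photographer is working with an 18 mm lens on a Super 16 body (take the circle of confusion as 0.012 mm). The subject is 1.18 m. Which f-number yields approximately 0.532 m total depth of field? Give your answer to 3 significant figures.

f/5

Write h = H − f = f²/(N·c). The thin-lens limits are Dn = s·h/(h + (s−f)) and Df = s·h/(h − (s−f)), so DoF = Df − Dn = 2·s·(s−f)·h / (h² − (s−f)²).
That is a quadratic in h: DoF·h² − 2·s·(s−f)·h − DoF·(s−f)² = 0 ⇒ h = (s−f)·(s + √(s² + DoF²)) / DoF = 1162 × (1180 + √(1180² + 532²)) / 532 = 1162 × (1180 + 1294.38) / 532 ≈ 5404.6 mm.
Then N = f²/(c·h) = 18² / (0.012 × 5404.6) = 324 / 64.855 ≈ 5.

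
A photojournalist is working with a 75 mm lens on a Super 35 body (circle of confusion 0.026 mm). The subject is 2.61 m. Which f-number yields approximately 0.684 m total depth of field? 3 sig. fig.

f/11

Write h = H − f = f²/(N·c). The thin-lens limits are Dn = s·h/(h + (s−f)) and Df = s·h/(h − (s−f)), so DoF = Df − Dn = 2·s·(s−f)·h / (h² − (s−f)²).
That is a quadratic in h: DoF·h² − 2·s·(s−f)·h − DoF·(s−f)² = 0 ⇒ h = (s−f)·(s + √(s² + DoF²)) / DoF = 2535 × (2610 + √(2610² + 684²)) / 684 = 2535 × (2610 + 2698.14) / 684 ≈ 19673 mm.
Then N = f²/(c·h) = 75² / (0.026 × 19673) = 5625 / 511.49 ≈ 11.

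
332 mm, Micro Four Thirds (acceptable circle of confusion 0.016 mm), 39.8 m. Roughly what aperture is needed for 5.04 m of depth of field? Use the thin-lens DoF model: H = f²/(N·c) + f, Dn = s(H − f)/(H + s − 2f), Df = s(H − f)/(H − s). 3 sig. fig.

Write h = H − f = f²/(N·c). The thin-lens limits are Dn = s·h/(h + (s−f)) and Df = s·h/(h − (s−f)), so DoF = Df − Dn = 2·s·(s−f)·h / (h² − (s−f)²).
That is a quadratic in h: DoF·h² − 2·s·(s−f)·h − DoF·(s−f)² = 0 ⇒ h = (s−f)·(s + √(s² + DoF²)) / DoF = 39468 × (39800 + √(39800² + 5040²)) / 5040 = 39468 × (39800 + 40117.8) / 5040 ≈ 625833 mm.
Then N = f²/(c·h) = 332² / (0.016 × 625833) = 110224 / 10013 ≈ 11.

f/11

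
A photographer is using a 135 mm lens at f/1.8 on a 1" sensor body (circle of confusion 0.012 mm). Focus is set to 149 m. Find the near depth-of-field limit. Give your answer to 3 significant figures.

Hyperfocal distance H = f²/(N·c) + f = 135²/(1.8 × 0.012) + 135 = 18225/0.0216 + 135 ≈ 843885.0 mm ≈ 843.9 m.
Near limit Dn = s·(H − f)/(H + s − 2f) = 149000 × (843885.0 − 135) / (843885.0 + 149000 − 2 × 135) = 149000 × 843750.0 / 992615.0 ≈ 126654 mm ≈ 127 m.

127 m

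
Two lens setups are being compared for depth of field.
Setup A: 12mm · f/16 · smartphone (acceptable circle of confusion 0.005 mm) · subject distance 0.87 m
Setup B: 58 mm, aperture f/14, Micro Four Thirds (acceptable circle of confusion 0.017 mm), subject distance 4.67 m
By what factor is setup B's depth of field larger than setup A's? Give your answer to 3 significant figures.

Setup A: H = 12²/(16×0.005) + 12 ≈ 1812.0 mm; DoF = Df − Dn = 1662.4 − 589.2 ≈ 1073.2 mm.
Setup B: H = 58²/(14×0.017) + 58 ≈ 14192.5 mm; DoF = Df − Dn = 6931.8 − 3521.1 ≈ 3410.7 mm.
Ratio = 3410.7 / 1073.2 ≈ 3.18.

3.18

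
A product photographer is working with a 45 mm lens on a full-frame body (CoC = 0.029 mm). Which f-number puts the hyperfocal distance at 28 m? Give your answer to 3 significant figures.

Rearrange H = f²/(N·c) + f for N: N = f² / ((H − f)·c).
N = 45² / ((28000 − 45) × 0.029) = 2025 / 810.7 ≈ 2.50.

f/2.50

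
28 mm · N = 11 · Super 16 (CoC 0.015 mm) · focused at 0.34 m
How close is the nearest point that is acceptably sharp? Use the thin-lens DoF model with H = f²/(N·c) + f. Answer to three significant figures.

319 mm

Hyperfocal distance H = f²/(N·c) + f = 28²/(11 × 0.015) + 28 = 784/0.165 + 28 ≈ 4779.5 mm ≈ 4.780 m.
Near limit Dn = s·(H − f)/(H + s − 2f) = 340 × (4779.5 − 28) / (4779.5 + 340 − 2 × 28) = 340 × 4751.5 / 5063.5 ≈ 319.05 mm.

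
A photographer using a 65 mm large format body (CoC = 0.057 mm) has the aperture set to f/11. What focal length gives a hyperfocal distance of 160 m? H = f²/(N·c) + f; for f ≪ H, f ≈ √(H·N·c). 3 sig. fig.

From H = f²/(N·c) + f, with f ≪ H: f ≈ √(H·N·c) = √(160000 × 11 × 0.057) = √100320 ≈ 316.7 mm.
Exact: f² + N·c·f − N·c·H = 0 ⇒ f = (−N·c + √((N·c)² + 4·N·c·H))/2 = (−0.627 + √401280)/2 ≈ 316.42 mm ≈ 316 mm.

316 mm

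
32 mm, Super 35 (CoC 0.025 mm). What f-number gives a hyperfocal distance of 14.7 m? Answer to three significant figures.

Rearrange H = f²/(N·c) + f for N: N = f² / ((H − f)·c).
N = 32² / ((14700 − 32) × 0.025) = 1024 / 366.7 ≈ 2.79.

f/2.79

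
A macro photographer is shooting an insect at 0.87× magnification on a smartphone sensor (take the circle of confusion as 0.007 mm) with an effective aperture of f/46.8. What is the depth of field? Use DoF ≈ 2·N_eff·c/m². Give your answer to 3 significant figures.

At magnification m, DoF ≈ 2·N_eff·c/m² = 2 × 46.8 × 0.007 / 0.87² = 0.6552 / 0.7569 ≈ 0.866 mm.

0.866 mm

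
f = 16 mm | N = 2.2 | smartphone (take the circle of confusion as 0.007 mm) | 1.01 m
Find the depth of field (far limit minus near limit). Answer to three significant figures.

Hyperfocal distance H = f²/(N·c) + f = 16²/(2.2 × 0.007) + 16 = 256/0.0154 + 16 ≈ 16639.4 mm ≈ 16.64 m.
Near limit Dn = s·(H − f)/(H + s − 2f) = 1010 × (16639.4 − 16) / (16639.4 + 1010 − 2 × 16) = 1010 × 16623.4 / 17617.4 ≈ 953.01 mm.
Far limit Df = s·(H − f)/(H − s) = 1010 × (16639.4 − 16) / (16639.4 − 1010) = 1010 × 16623.4 / 15629.4 ≈ 1074.23 mm.
Depth of field = Df − Dn = 1074.23 − 953.01 ≈ 121.22 mm.

121 mm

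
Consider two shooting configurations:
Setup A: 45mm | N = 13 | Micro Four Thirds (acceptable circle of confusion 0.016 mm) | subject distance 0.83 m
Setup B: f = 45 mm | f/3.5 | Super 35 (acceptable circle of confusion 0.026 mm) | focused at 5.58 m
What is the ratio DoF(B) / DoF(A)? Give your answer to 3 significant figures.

22.0

Setup A: H = 45²/(13×0.016) + 45 ≈ 9780.6 mm; DoF = Df − Dn = 902.79 − 768.07 ≈ 134.72 mm.
Setup B: H = 45²/(3.5×0.026) + 45 ≈ 22297.7 mm; DoF = Df − Dn = 7427.5 − 4468.5 ≈ 2959.0 mm.
Ratio = 2959.0 / 134.72 ≈ 22.0.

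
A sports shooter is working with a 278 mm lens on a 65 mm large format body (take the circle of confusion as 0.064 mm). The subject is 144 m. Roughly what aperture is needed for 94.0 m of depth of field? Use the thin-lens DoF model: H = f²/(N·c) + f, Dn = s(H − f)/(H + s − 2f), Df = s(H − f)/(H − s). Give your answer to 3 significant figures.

Write h = H − f = f²/(N·c). The thin-lens limits are Dn = s·h/(h + (s−f)) and Df = s·h/(h − (s−f)), so DoF = Df − Dn = 2·s·(s−f)·h / (h² − (s−f)²).
That is a quadratic in h: DoF·h² − 2·s·(s−f)·h − DoF·(s−f)² = 0 ⇒ h = (s−f)·(s + √(s² + DoF²)) / DoF = 143722 × (144000 + √(144000² + 94000²)) / 94000 = 143722 × (144000 + 171965) / 94000 ≈ 483097 mm.
Then N = f²/(c·h) = 278² / (0.064 × 483097) = 77284 / 30918 ≈ 2.50.

f/2.50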